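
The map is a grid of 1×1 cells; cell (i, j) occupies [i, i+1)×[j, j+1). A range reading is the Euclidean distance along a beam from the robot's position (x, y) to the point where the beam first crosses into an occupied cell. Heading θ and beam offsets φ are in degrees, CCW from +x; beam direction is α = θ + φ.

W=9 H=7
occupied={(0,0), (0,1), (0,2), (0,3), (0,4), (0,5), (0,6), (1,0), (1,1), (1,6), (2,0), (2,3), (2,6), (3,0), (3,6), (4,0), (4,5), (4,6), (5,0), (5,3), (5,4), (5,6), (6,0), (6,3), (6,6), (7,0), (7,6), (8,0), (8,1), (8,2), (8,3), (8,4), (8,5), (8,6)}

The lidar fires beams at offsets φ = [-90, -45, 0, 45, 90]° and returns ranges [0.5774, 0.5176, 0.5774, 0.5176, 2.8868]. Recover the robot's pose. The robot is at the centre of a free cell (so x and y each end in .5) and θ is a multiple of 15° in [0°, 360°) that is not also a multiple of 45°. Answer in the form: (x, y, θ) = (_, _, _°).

(x, y, θ) = (5.5, 5.5, 240°)

Enumerate (i+0.5, j+0.5, θ) over the 29 free cells and 16 admissible headings. For each, cast all 5 beams and compare to the given ranges.
  (6.5, 5.5, 60°): beam 1 = 1.7321 ≠ 0.5774 ✗
  (4.5, 4.5, 345°): beam 1 = 3.6235 ≠ 0.5774 ✗
  (2.5, 4.5, 15°): beam 1 = 0.5176 ≠ 0.5774 ✗
  (3.5, 4.5, 255°): beam 1 = 2.5882 ≠ 0.5774 ✗
  (3.5, 4.5, 15°): beam 1 = 3.6235 ≠ 0.5774 ✗
  …
  (5.5, 5.5, 240°): r_1=0.5774, r_2=0.5176, r_3=0.5774, r_4=0.5176, r_5=2.8868 — all match ✓
Only this pose fits every beam.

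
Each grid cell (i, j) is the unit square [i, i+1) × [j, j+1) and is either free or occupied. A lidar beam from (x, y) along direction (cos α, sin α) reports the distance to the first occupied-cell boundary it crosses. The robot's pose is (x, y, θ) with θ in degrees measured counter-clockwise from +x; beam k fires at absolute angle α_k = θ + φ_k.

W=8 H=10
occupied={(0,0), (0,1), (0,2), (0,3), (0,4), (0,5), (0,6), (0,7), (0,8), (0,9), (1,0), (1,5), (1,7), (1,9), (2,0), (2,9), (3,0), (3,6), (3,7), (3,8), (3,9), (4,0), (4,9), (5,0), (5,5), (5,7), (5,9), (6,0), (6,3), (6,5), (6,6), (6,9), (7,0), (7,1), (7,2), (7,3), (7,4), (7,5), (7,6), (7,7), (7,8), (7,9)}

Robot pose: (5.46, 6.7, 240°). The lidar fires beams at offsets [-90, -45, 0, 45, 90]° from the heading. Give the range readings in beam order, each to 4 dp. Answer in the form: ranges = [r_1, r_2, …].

ranges = [1.6859, 1.5115, 0.8083, 0.7247, 0.6235]

beam 1: φ=-90°, α=150°
  d=(-0.8660,0.5000)  start (5,6)  tX=0.5312 tY=0.6000  stride 1/|dx|=1.1547 1/|dy|=2.0000
    cross x-line → (4,6), t=0.5312
    cross y-line → (4,7), t=0.6000
    cross x-line → (3,7), t=1.6859 (wall)
  → r_1 = 1.6859
beam 2: φ=-45°, α=195°
  d=(-0.9659,-0.2588)  start (5,6)  tX=0.4762 tY=2.7046  stride 1/|dx|=1.0353 1/|dy|=3.8637
    cross x-line → (4,6), t=0.4762
    cross x-line → (3,6), t=1.5115 (wall)
  → r_2 = 1.5115
beam 3: φ=0°, α=240°
  d=(-0.5000,-0.8660)  start (5,6)  tX=0.9200 tY=0.8083  stride 1/|dx|=2.0000 1/|dy|=1.1547
    cross y-line → (5,5), t=0.8083 (wall)
  → r_3 = 0.8083
beam 4: φ=45°, α=285°
  d=(0.2588,-0.9659)  start (5,6)  tX=2.0864 tY=0.7247  stride 1/|dx|=3.8637 1/|dy|=1.0353
    cross y-line → (5,5), t=0.7247 (wall)
  → r_4 = 0.7247
beam 5: φ=90°, α=330°
  d=(0.8660,-0.5000)  start (5,6)  tX=0.6235 tY=1.4000  stride 1/|dx|=1.1547 1/|dy|=2.0000
    cross x-line → (6,6), t=0.6235 (wall)
  → r_5 = 0.6235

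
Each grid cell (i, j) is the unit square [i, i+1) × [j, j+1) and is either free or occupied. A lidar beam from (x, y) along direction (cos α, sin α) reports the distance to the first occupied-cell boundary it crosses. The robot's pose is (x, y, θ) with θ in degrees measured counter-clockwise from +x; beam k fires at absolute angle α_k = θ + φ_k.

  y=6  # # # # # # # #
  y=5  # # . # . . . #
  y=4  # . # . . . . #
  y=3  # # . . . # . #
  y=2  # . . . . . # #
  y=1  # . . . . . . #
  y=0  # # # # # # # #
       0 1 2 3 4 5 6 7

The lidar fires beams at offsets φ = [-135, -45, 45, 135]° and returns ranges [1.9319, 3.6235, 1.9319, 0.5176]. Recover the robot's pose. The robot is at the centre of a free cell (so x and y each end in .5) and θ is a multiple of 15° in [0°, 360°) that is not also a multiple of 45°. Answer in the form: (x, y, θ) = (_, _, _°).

Candidates: 24 free-cell centres × 16 headings = 384 poses. Raycast each; keep the one whose scan matches to 4 dp.
  (5.5, 2.5, 30°): beam 1 = 1.5529 ≠ 1.9319 ✗
  (3.5, 3.5, 210°): beam 1 = 1.5529 ≠ 1.9319 ✗
  (4.5, 1.5, 105°): beam 1 = 1.0000 ≠ 1.9319 ✗
  (4.5, 5.5, 300°): beam 1 = 0.5176 ≠ 1.9319 ✗
  …
  (4.5, 1.5, 150°): r_1=1.9319, r_2=3.6235, r_3=1.9319, r_4=0.5176 — all match ✓
No second candidate reproduces the full scan.

(x, y, θ) = (4.5, 1.5, 150°)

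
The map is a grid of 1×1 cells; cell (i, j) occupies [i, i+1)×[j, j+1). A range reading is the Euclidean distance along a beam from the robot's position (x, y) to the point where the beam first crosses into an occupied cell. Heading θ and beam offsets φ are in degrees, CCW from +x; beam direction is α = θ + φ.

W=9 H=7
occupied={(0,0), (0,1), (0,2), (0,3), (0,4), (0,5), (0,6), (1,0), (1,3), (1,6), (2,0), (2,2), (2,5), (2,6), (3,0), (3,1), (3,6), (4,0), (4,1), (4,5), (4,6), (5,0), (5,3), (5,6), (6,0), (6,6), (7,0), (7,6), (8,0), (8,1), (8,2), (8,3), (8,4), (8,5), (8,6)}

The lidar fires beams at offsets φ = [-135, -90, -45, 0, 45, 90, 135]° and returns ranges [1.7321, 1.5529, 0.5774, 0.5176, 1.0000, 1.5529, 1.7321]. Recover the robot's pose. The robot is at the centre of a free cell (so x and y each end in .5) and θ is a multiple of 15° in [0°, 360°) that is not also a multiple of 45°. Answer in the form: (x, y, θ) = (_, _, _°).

(x, y, θ) = (6.5, 5.5, 105°)

The pose lattice has 28·16 = 448 candidates. Test each by forward raycasting.
  (7.5, 2.5, 60°): beam 1 = 1.5529 ≠ 1.7321 ✗
  (5.5, 1.5, 165°): beam 1 = 2.8868 ≠ 1.7321 ✗
  (3.5, 5.5, 150°): beam 1 = 0.5176 ≠ 1.7321 ✗
  …
  (6.5, 5.5, 105°): r_1=1.7321, r_2=1.5529, r_3=0.5774, r_4=0.5176, r_5=1.0000, r_6=1.5529, r_7=1.7321 — all match ✓
Only this pose fits every beam.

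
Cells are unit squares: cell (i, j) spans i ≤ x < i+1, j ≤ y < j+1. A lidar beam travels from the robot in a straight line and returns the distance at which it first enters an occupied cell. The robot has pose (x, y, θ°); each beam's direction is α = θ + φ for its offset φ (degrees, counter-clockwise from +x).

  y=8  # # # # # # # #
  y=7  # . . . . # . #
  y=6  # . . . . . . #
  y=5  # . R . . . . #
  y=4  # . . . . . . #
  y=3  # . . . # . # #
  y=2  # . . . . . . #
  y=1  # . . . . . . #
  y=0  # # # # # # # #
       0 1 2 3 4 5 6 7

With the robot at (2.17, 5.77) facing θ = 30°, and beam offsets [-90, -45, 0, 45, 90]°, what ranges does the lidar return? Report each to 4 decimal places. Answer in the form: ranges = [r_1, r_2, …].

ranges = [5.5079, 5.0004, 3.2678, 2.3087, 2.3400]

beam 1: φ=-90°, α=300°
  cosα=0.5000 sinα=-0.8660 | (2,5) | tMaxX 1.6600 tMaxY 0.8891 | tΔX 2.0000 tΔY 1.1547
    t=0.8891 [y] (2,4)
    t=1.6600 [x] (3,4)
    t=2.0438 [y] (3,3)
    t=3.1985 [y] (3,2)
    t=3.6600 [x] (4,2)
    t=4.3532 [y] (4,1)
    t=5.5079 [y] (4,0) — stop
  → r_1 = 5.5079
beam 2: φ=-45°, α=345°
  cosα=0.9659 sinα=-0.2588 | (2,5) | tMaxX 0.8593 tMaxY 2.9751 | tΔX 1.0353 tΔY 3.8637
    t=0.8593 [x] (3,5)
    t=1.8946 [x] (4,5)
    t=2.9298 [x] (5,5)
    t=2.9751 [y] (5,4)
    t=3.9651 [x] (6,4)
    t=5.0004 [x] (7,4) — stop
  → r_2 = 5.0004
beam 3: φ=0°, α=30°
  cosα=0.8660 sinα=0.5000 | (2,5) | tMaxX 0.9584 tMaxY 0.4600 | tΔX 1.1547 tΔY 2.0000
    t=0.4600 [y] (2,6)
    t=0.9584 [x] (3,6)
    t=2.1131 [x] (4,6)
    t=2.4600 [y] (4,7)
    t=3.2678 [x] (5,7) — stop
  → r_3 = 3.2678
beam 4: φ=45°, α=75°
  cosα=0.2588 sinα=0.9659 | (2,5) | tMaxX 3.2069 tMaxY 0.2381 | tΔX 3.8637 tΔY 1.0353
    t=0.2381 [y] (2,6)
    t=1.2734 [y] (2,7)
    t=2.3087 [y] (2,8) — stop
  → r_4 = 2.3087
beam 5: φ=90°, α=120°
  cosα=-0.5000 sinα=0.8660 | (2,5) | tMaxX 0.3400 tMaxY 0.2656 | tΔX 2.0000 tΔY 1.1547
    t=0.2656 [y] (2,6)
    t=0.3400 [x] (1,6)
    t=1.4203 [y] (1,7)
    t=2.3400 [x] (0,7) — stop
  → r_5 = 2.3400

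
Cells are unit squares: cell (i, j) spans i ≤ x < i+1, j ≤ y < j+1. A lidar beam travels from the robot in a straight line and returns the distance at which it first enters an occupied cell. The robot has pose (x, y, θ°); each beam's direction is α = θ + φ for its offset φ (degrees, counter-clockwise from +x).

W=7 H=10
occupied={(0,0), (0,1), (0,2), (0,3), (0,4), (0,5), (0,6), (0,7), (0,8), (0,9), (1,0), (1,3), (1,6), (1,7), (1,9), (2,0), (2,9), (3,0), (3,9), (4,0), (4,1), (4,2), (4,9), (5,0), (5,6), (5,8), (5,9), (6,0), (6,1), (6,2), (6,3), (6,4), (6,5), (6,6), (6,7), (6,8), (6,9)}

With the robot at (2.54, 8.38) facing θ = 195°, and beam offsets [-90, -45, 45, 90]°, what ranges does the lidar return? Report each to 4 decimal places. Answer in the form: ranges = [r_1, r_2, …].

ranges = [0.6419, 1.2400, 1.0800, 5.6410]

beam 1: φ=-90°, α=105°
  d=(-0.2588,0.9659)  start (2,8)  tX=2.0864 tY=0.6419  stride 1/|dx|=3.8637 1/|dy|=1.0353
    cross y-line → (2,9), t=0.6419 (wall)
  → r_1 = 0.6419
beam 2: φ=-45°, α=150°
  d=(-0.8660,0.5000)  start (2,8)  tX=0.6235 tY=1.2400  stride 1/|dx|=1.1547 1/|dy|=2.0000
    cross x-line → (1,8), t=0.6235
    cross y-line → (1,9), t=1.2400 (wall)
  → r_2 = 1.2400
beam 3: φ=45°, α=240°
  d=(-0.5000,-0.8660)  start (2,8)  tX=1.0800 tY=0.4388  stride 1/|dx|=2.0000 1/|dy|=1.1547
    cross y-line → (2,7), t=0.4388
    cross x-line → (1,7), t=1.0800 (wall)
  → r_3 = 1.0800
beam 4: φ=90°, α=285°
  d=(0.2588,-0.9659)  start (2,8)  tX=1.7773 tY=0.3934  stride 1/|dx|=3.8637 1/|dy|=1.0353
    cross y-line → (2,7), t=0.3934
    cross y-line → (2,6), t=1.4287
    cross x-line → (3,6), t=1.7773
    cross y-line → (3,5), t=2.4640
    cross y-line → (3,4), t=3.4992
    cross y-line → (3,3), t=4.5345
    cross y-line → (3,2), t=5.5698
    cross x-line → (4,2), t=5.6410 (wall)
  → r_4 = 5.6410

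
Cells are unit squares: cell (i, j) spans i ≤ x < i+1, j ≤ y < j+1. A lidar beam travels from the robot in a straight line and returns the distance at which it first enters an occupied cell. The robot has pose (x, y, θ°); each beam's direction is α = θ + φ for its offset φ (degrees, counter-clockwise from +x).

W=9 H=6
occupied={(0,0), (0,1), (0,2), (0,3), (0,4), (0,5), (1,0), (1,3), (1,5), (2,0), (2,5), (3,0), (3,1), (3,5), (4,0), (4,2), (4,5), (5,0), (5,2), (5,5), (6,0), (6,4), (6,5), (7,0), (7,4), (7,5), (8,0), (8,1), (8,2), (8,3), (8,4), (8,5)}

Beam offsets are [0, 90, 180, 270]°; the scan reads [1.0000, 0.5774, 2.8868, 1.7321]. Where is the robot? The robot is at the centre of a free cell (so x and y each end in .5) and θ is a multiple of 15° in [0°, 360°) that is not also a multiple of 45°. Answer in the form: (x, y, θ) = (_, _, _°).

(x, y, θ) = (4.5, 4.5, 30°)

The pose lattice has 22·16 = 352 candidates. Test each by forward raycasting.
  (5.5, 1.5, 165°): beam 1 = 1.5529 ≠ 1.0000 ✗
  (6.5, 1.5, 120°): beam 2 = 1.0000 ≠ 0.5774 ✗
  (2.5, 1.5, 240°): beam 1 = 0.5774 ≠ 1.0000 ✗
  (2.5, 4.5, 255°): beam 1 = 3.6235 ≠ 1.0000 ✗
  (3.5, 3.5, 30°): beam 1 = 2.8868 ≠ 1.0000 ✗
  …
  (4.5, 4.5, 30°): r_1=1.0000, r_2=0.5774, r_3=2.8868, r_4=1.7321 — all match ✓
Unique over the lattice → pose = (4.5, 4.5, 30°).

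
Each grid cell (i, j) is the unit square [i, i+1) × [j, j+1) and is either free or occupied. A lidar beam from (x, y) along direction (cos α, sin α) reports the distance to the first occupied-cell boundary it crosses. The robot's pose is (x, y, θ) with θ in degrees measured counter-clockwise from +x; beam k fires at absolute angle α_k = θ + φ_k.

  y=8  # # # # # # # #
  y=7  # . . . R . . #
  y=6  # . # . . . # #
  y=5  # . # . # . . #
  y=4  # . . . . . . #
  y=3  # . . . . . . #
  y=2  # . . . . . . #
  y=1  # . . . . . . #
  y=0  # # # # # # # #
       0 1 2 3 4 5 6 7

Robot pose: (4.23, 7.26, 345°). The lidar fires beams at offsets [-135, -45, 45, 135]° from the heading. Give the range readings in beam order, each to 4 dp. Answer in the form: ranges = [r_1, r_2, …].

beam 1: φ=-135°, α=210°
  d=(-0.8660,-0.5000)  start (4,7)  tX=0.2656 tY=0.5200  stride 1/|dx|=1.1547 1/|dy|=2.0000
    cross x-line → (3,7), t=0.2656
    cross y-line → (3,6), t=0.5200
    cross x-line → (2,6), t=1.4203 (wall)
  → r_1 = 1.4203
beam 2: φ=-45°, α=300°
  d=(0.5000,-0.8660)  start (4,7)  tX=1.5400 tY=0.3002  stride 1/|dx|=2.0000 1/|dy|=1.1547
    cross y-line → (4,6), t=0.3002
    cross y-line → (4,5), t=1.4549 (wall)
  → r_2 = 1.4549
beam 3: φ=45°, α=30°
  d=(0.8660,0.5000)  start (4,7)  tX=0.8891 tY=1.4800  stride 1/|dx|=1.1547 1/|dy|=2.0000
    cross x-line → (5,7), t=0.8891
    cross y-line → (5,8), t=1.4800 (wall)
  → r_3 = 1.4800
beam 4: φ=135°, α=120°
  d=(-0.5000,0.8660)  start (4,7)  tX=0.4600 tY=0.8545  stride 1/|dx|=2.0000 1/|dy|=1.1547
    cross x-line → (3,7), t=0.4600
    cross y-line → (3,8), t=0.8545 (wall)
  → r_4 = 0.8545

ranges = [1.4203, 1.4549, 1.4800, 0.8545]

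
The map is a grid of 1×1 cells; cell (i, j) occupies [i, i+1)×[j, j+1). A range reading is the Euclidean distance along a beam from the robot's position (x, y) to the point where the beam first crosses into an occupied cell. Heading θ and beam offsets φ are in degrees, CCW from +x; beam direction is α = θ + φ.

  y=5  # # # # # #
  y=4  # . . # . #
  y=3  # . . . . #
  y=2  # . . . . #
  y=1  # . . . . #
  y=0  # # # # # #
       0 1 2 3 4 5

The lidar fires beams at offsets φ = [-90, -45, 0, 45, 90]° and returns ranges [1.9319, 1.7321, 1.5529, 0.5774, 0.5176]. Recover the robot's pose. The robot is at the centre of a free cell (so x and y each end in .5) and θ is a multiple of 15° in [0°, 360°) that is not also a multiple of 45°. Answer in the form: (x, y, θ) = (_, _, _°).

(x, y, θ) = (1.5, 3.5, 105°)

The pose lattice has 15·16 = 240 candidates. Test each by forward raycasting.
  (4.5, 4.5, 195°): beam 1 = 0.5176 ≠ 1.9319 ✗
  (1.5, 1.5, 15°): beam 1 = 0.5176 ≠ 1.9319 ✗
  (3.5, 3.5, 210°): beam 1 = 0.5774 ≠ 1.9319 ✗
  (2.5, 3.5, 15°): beam 1 = 2.5882 ≠ 1.9319 ✗
  …
  (1.5, 3.5, 105°): r_1=1.9319, r_2=1.7321, r_3=1.5529, r_4=0.5774, r_5=0.5176 — all match ✓
No second candidate reproduces the full scan.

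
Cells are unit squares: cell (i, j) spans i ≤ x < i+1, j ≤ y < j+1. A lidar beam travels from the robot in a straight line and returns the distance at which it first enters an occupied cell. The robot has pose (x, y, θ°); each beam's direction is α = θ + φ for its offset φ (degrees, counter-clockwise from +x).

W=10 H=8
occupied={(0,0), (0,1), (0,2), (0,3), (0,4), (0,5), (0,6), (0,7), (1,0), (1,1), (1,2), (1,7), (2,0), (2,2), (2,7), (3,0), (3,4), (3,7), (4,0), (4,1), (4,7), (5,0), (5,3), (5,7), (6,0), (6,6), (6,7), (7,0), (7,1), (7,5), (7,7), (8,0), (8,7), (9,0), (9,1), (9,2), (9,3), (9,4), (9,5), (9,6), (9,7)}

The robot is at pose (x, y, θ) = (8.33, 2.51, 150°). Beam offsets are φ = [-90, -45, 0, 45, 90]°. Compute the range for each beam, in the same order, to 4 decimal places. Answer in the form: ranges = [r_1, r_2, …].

ranges = [1.3400, 2.5778, 2.6905, 3.4475, 0.6600]

beam 1: φ=-90°, α=60°
  dir = (cos 60°, sin 60°) = (0.5000, 0.8660); from cell (8,2)
  next x-line at t=1.3400, next y-line at t=0.5658; Δt_x=2.0000, Δt_y=1.1547
    y: enter (8,3) at t=0.5658
    x: enter (9,3) at t=1.3400 ← occupied
  → r_1 = 1.3400
beam 2: φ=-45°, α=105°
  dir = (cos 105°, sin 105°) = (-0.2588, 0.9659); from cell (8,2)
  next x-line at t=1.2750, next y-line at t=0.5073; Δt_x=3.8637, Δt_y=1.0353
    y: enter (8,3) at t=0.5073
    x: enter (7,3) at t=1.2750
    y: enter (7,4) at t=1.5426
    y: enter (7,5) at t=2.5778 ← occupied
  → r_2 = 2.5778
beam 3: φ=0°, α=150°
  dir = (cos 150°, sin 150°) = (-0.8660, 0.5000); from cell (8,2)
  next x-line at t=0.3811, next y-line at t=0.9800; Δt_x=1.1547, Δt_y=2.0000
    x: enter (7,2) at t=0.3811
    y: enter (7,3) at t=0.9800
    x: enter (6,3) at t=1.5358
    x: enter (5,3) at t=2.6905 ← occupied
  → r_3 = 2.6905
beam 4: φ=45°, α=195°
  dir = (cos 195°, sin 195°) = (-0.9659, -0.2588); from cell (8,2)
  next x-line at t=0.3416, next y-line at t=1.9705; Δt_x=1.0353, Δt_y=3.8637
    x: enter (7,2) at t=0.3416
    x: enter (6,2) at t=1.3769
    y: enter (6,1) at t=1.9705
    x: enter (5,1) at t=2.4122
    x: enter (4,1) at t=3.4475 ← occupied
  → r_4 = 3.4475
beam 5: φ=90°, α=240°
  dir = (cos 240°, sin 240°) = (-0.5000, -0.8660); from cell (8,2)
  next x-line at t=0.6600, next y-line at t=0.5889; Δt_x=2.0000, Δt_y=1.1547
    y: enter (8,1) at t=0.5889
    x: enter (7,1) at t=0.6600 ← occupied
  → r_5 = 0.6600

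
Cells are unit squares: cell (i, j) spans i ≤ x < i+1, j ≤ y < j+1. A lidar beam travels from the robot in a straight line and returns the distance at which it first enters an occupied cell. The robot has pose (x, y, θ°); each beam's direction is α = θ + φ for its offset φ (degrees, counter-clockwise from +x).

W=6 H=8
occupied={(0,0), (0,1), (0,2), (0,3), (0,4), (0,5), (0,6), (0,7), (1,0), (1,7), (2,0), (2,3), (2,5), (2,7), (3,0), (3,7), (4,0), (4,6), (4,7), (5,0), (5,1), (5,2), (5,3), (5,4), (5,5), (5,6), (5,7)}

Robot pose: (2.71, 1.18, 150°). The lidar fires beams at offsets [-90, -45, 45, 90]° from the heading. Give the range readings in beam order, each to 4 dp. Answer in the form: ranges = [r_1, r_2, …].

ranges = [4.5800, 1.8842, 0.6955, 0.2078]

beam 1: φ=-90°, α=60°
  dir = (cos 60°, sin 60°) = (0.5000, 0.8660); from cell (2,1)
  next x-line at t=0.5800, next y-line at t=0.9469; Δt_x=2.0000, Δt_y=1.1547
    x: enter (3,1) at t=0.5800
    y: enter (3,2) at t=0.9469
    y: enter (3,3) at t=2.1016
    x: enter (4,3) at t=2.5800
    y: enter (4,4) at t=3.2563
    y: enter (4,5) at t=4.4110
    x: enter (5,5) at t=4.5800 ← occupied
  → r_1 = 4.5800
beam 2: φ=-45°, α=105°
  dir = (cos 105°, sin 105°) = (-0.2588, 0.9659); from cell (2,1)
  next x-line at t=2.7432, next y-line at t=0.8489; Δt_x=3.8637, Δt_y=1.0353
    y: enter (2,2) at t=0.8489
    y: enter (2,3) at t=1.8842 ← occupied
  → r_2 = 1.8842
beam 3: φ=45°, α=195°
  dir = (cos 195°, sin 195°) = (-0.9659, -0.2588); from cell (2,1)
  next x-line at t=0.7350, next y-line at t=0.6955; Δt_x=1.0353, Δt_y=3.8637
    y: enter (2,0) at t=0.6955 ← occupied
  → r_3 = 0.6955
beam 4: φ=90°, α=240°
  dir = (cos 240°, sin 240°) = (-0.5000, -0.8660); from cell (2,1)
  next x-line at t=1.4200, next y-line at t=0.2078; Δt_x=2.0000, Δt_y=1.1547
    y: enter (2,0) at t=0.2078 ← occupied
  → r_4 = 0.2078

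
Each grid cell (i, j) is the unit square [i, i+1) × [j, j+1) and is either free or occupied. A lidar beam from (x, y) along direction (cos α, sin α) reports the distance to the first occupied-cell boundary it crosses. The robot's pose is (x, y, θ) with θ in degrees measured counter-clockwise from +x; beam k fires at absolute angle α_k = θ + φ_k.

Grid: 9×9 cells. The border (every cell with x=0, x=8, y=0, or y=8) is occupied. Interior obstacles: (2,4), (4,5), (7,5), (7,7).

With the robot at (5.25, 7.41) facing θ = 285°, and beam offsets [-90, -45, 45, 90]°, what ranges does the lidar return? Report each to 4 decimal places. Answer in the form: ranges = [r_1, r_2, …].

beam 1: φ=-90°, α=195°
  cosα=-0.9659 sinα=-0.2588 | (5,7) | tMaxX 0.2588 tMaxY 1.5841 | tΔX 1.0353 tΔY 3.8637
    t=0.2588 [x] (4,7)
    t=1.2941 [x] (3,7)
    t=1.5841 [y] (3,6)
    t=2.3294 [x] (2,6)
    t=3.3646 [x] (1,6)
    t=4.3999 [x] (0,6) — stop
  → r_1 = 4.3999
beam 2: φ=-45°, α=240°
  cosα=-0.5000 sinα=-0.8660 | (5,7) | tMaxX 0.5000 tMaxY 0.4734 | tΔX 2.0000 tΔY 1.1547
    t=0.4734 [y] (5,6)
    t=0.5000 [x] (4,6)
    t=1.6281 [y] (4,5) — stop
  → r_2 = 1.6281
beam 3: φ=45°, α=330°
  cosα=0.8660 sinα=-0.5000 | (5,7) | tMaxX 0.8660 tMaxY 0.8200 | tΔX 1.1547 tΔY 2.0000
    t=0.8200 [y] (5,6)
    t=0.8660 [x] (6,6)
    t=2.0207 [x] (7,6)
    t=2.8200 [y] (7,5) — stop
  → r_3 = 2.8200
beam 4: φ=90°, α=15°
  cosα=0.9659 sinα=0.2588 | (5,7) | tMaxX 0.7765 tMaxY 2.2796 | tΔX 1.0353 tΔY 3.8637
    t=0.7765 [x] (6,7)
    t=1.8117 [x] (7,7) — stop
  → r_4 = 1.8117

ranges = [4.3999, 1.6281, 2.8200, 1.8117]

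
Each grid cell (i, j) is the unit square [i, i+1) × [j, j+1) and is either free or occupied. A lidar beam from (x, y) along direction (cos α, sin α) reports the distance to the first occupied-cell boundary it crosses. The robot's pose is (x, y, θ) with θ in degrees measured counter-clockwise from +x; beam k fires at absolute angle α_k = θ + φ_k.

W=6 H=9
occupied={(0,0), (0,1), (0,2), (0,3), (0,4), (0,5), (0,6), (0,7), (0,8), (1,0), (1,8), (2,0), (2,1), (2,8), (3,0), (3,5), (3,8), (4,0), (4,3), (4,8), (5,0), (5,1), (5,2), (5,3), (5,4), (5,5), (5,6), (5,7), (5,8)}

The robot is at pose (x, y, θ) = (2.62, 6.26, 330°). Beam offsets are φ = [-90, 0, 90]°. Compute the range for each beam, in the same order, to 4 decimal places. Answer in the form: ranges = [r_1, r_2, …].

beam 1: φ=-90°, α=240°
  d=(-0.5000,-0.8660)  start (2,6)  tX=1.2400 tY=0.3002  stride 1/|dx|=2.0000 1/|dy|=1.1547
    cross y-line → (2,5), t=0.3002
    cross x-line → (1,5), t=1.2400
    cross y-line → (1,4), t=1.4549
    cross y-line → (1,3), t=2.6096
    cross x-line → (0,3), t=3.2400 (wall)
  → r_1 = 3.2400
beam 2: φ=0°, α=330°
  d=(0.8660,-0.5000)  start (2,6)  tX=0.4388 tY=0.5200  stride 1/|dx|=1.1547 1/|dy|=2.0000
    cross x-line → (3,6), t=0.4388
    cross y-line → (3,5), t=0.5200 (wall)
  → r_2 = 0.5200
beam 3: φ=90°, α=60°
  d=(0.5000,0.8660)  start (2,6)  tX=0.7600 tY=0.8545  stride 1/|dx|=2.0000 1/|dy|=1.1547
    cross x-line → (3,6), t=0.7600
    cross y-line → (3,7), t=0.8545
    cross y-line → (3,8), t=2.0092 (wall)
  → r_3 = 2.0092

ranges = [3.2400, 0.5200, 2.0092]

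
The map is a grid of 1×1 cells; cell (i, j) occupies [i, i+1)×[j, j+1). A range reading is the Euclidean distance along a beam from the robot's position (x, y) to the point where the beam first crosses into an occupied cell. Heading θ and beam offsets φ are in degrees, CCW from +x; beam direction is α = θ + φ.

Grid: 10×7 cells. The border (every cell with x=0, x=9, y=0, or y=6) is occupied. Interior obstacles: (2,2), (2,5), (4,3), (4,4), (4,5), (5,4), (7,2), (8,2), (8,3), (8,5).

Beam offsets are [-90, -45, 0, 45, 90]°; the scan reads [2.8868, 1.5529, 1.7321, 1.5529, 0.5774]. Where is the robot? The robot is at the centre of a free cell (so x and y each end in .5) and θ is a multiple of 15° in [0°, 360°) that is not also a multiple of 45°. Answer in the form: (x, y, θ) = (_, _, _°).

(x, y, θ) = (2.5, 3.5, 150°)

Enumerate (i+0.5, j+0.5, θ) over the 30 free cells and 16 admissible headings. For each, cast all 5 beams and compare to the given ranges.
  (6.5, 1.5, 30°): beam 1 = 0.5774 ≠ 2.8868 ✗
  (8.5, 4.5, 240°): beam 1 = 3.0000 ≠ 2.8868 ✗
  (3.5, 1.5, 75°): beam 1 = 1.9319 ≠ 2.8868 ✗
  …
  (2.5, 3.5, 150°): r_1=2.8868, r_2=1.5529, r_3=1.7321, r_4=1.5529, r_5=0.5774 — all match ✓
Only this pose fits every beam.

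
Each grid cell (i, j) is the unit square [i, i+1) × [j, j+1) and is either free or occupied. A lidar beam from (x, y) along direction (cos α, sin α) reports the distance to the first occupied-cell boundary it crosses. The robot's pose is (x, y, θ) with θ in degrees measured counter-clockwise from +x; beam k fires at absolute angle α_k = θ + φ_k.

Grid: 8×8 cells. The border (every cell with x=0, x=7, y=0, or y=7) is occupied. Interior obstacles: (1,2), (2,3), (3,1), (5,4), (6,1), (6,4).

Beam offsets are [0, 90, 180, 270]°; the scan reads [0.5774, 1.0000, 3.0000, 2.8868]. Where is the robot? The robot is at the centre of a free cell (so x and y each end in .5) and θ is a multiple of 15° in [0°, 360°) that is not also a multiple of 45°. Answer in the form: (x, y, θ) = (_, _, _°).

(x, y, θ) = (4.5, 6.5, 60°)

Enumerate (i+0.5, j+0.5, θ) over the 30 free cells and 16 admissible headings. For each, cast all 4 beams and compare to the given ranges.
  (1.5, 4.5, 30°): beam 1 = 5.0000 ≠ 0.5774 ✗
  (5.5, 3.5, 30°): beam 1 = 1.0000 ≠ 0.5774 ✗
  (2.5, 4.5, 300°): beam 2 = 5.0000 ≠ 1.0000 ✗
  (5.5, 5.5, 255°): beam 1 = 0.5176 ≠ 0.5774 ✗
  …
  (4.5, 6.5, 60°): r_1=0.5774, r_2=1.0000, r_3=3.0000, r_4=2.8868 — all match ✓
Unique over the lattice → pose = (4.5, 6.5, 60°).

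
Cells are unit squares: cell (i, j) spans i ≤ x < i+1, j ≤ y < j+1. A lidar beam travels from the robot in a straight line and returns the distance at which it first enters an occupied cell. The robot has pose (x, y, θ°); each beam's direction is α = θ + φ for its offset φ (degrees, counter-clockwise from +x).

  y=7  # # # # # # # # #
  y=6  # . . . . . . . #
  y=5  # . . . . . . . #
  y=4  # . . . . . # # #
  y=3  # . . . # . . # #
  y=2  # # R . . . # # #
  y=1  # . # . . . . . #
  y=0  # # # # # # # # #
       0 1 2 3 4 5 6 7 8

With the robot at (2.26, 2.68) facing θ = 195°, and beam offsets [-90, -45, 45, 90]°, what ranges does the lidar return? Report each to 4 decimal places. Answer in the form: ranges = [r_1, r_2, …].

ranges = [4.4724, 0.3002, 0.5200, 0.7040]

beam 1: φ=-90°, α=105°
  direction (-0.2588, 0.9659); cell (2,2); t to first gridline: x 1.0046, y 0.3313 (then +3.8637 / +1.0353)
    (2,3) via y @ 0.3313
    (1,3) via x @ 1.0046
    (1,4) via y @ 1.3666
    (1,5) via y @ 2.4018
    (1,6) via y @ 3.4371
    (1,7) via y @ 4.4724  # hit
  → r_1 = 4.4724
beam 2: φ=-45°, α=150°
  direction (-0.8660, 0.5000); cell (2,2); t to first gridline: x 0.3002, y 0.6400 (then +1.1547 / +2.0000)
    (1,2) via x @ 0.3002  # hit
  → r_2 = 0.3002
beam 3: φ=45°, α=240°
  direction (-0.5000, -0.8660); cell (2,2); t to first gridline: x 0.5200, y 0.7852 (then +2.0000 / +1.1547)
    (1,2) via x @ 0.5200  # hit
  → r_3 = 0.5200
beam 4: φ=90°, α=285°
  direction (0.2588, -0.9659); cell (2,2); t to first gridline: x 2.8591, y 0.7040 (then +3.8637 / +1.0353)
    (2,1) via y @ 0.7040  # hit
  → r_4 = 0.7040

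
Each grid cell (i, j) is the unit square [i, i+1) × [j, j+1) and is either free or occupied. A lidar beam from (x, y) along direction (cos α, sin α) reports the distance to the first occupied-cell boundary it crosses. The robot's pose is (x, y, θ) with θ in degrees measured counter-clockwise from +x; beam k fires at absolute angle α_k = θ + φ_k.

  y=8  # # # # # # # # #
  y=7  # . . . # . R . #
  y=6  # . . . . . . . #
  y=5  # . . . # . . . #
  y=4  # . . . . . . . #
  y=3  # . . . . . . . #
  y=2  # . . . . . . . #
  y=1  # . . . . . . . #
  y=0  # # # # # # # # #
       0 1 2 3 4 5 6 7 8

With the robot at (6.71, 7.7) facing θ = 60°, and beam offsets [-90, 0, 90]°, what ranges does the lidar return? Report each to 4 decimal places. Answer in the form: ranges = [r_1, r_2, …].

ranges = [1.4896, 0.3464, 0.6000]

beam 1: φ=-90°, α=330°
  dir = (cos 330°, sin 330°) = (0.8660, -0.5000); from cell (6,7)
  next x-line at t=0.3349, next y-line at t=1.4000; Δt_x=1.1547, Δt_y=2.0000
    x: enter (7,7) at t=0.3349
    y: enter (7,6) at t=1.4000
    x: enter (8,6) at t=1.4896 ← occupied
  → r_1 = 1.4896
beam 2: φ=0°, α=60°
  dir = (cos 60°, sin 60°) = (0.5000, 0.8660); from cell (6,7)
  next x-line at t=0.5800, next y-line at t=0.3464; Δt_x=2.0000, Δt_y=1.1547
    y: enter (6,8) at t=0.3464 ← occupied
  → r_2 = 0.3464
beam 3: φ=90°, α=150°
  dir = (cos 150°, sin 150°) = (-0.8660, 0.5000); from cell (6,7)
  next x-line at t=0.8198, next y-line at t=0.6000; Δt_x=1.1547, Δt_y=2.0000
    y: enter (6,8) at t=0.6000 ← occupied
  → r_3 = 0.6000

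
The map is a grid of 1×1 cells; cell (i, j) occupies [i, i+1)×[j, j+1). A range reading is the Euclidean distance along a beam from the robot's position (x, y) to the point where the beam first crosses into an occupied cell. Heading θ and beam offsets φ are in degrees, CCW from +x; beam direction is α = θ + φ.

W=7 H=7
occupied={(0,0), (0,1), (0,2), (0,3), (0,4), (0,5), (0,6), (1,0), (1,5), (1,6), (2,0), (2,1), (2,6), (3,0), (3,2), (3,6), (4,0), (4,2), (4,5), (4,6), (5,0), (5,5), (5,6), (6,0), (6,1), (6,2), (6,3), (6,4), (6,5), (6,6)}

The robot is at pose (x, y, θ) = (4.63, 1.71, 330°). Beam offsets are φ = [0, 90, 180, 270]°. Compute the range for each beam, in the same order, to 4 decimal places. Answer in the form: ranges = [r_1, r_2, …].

ranges = [1.4200, 0.3349, 0.5800, 0.8198]

beam 1: φ=0°, α=330°
  dir = (cos 330°, sin 330°) = (0.8660, -0.5000); from cell (4,1)
  next x-line at t=0.4272, next y-line at t=1.4200; Δt_x=1.1547, Δt_y=2.0000
    x: enter (5,1) at t=0.4272
    y: enter (5,0) at t=1.4200 ← occupied
  → r_1 = 1.4200
beam 2: φ=90°, α=60°
  dir = (cos 60°, sin 60°) = (0.5000, 0.8660); from cell (4,1)
  next x-line at t=0.7400, next y-line at t=0.3349; Δt_x=2.0000, Δt_y=1.1547
    y: enter (4,2) at t=0.3349 ← occupied
  → r_2 = 0.3349
beam 3: φ=180°, α=150°
  dir = (cos 150°, sin 150°) = (-0.8660, 0.5000); from cell (4,1)
  next x-line at t=0.7275, next y-line at t=0.5800; Δt_x=1.1547, Δt_y=2.0000
    y: enter (4,2) at t=0.5800 ← occupied
  → r_3 = 0.5800
beam 4: φ=270°, α=240°
  dir = (cos 240°, sin 240°) = (-0.5000, -0.8660); from cell (4,1)
  next x-line at t=1.2600, next y-line at t=0.8198; Δt_x=2.0000, Δt_y=1.1547
    y: enter (4,0) at t=0.8198 ← occupied
  → r_4 = 0.8198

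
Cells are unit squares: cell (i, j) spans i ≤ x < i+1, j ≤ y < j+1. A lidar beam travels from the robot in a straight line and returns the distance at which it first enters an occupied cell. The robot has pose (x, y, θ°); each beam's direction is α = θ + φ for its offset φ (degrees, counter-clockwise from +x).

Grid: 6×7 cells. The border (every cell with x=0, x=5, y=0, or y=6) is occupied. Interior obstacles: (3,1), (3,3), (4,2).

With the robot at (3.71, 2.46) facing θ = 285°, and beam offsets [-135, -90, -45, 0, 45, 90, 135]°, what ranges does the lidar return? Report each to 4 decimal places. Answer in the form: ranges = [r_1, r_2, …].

beam 1: φ=-135°, α=150°
  dir = (cos 150°, sin 150°) = (-0.8660, 0.5000); from cell (3,2)
  next x-line at t=0.8198, next y-line at t=1.0800; Δt_x=1.1547, Δt_y=2.0000
    x: enter (2,2) at t=0.8198
    y: enter (2,3) at t=1.0800
    x: enter (1,3) at t=1.9745
    y: enter (1,4) at t=3.0800
    x: enter (0,4) at t=3.1292 ← occupied
  → r_1 = 3.1292
beam 2: φ=-90°, α=195°
  dir = (cos 195°, sin 195°) = (-0.9659, -0.2588); from cell (3,2)
  next x-line at t=0.7350, next y-line at t=1.7773; Δt_x=1.0353, Δt_y=3.8637
    x: enter (2,2) at t=0.7350
    x: enter (1,2) at t=1.7703
    y: enter (1,1) at t=1.7773
    x: enter (0,1) at t=2.8056 ← occupied
  → r_2 = 2.8056
beam 3: φ=-45°, α=240°
  dir = (cos 240°, sin 240°) = (-0.5000, -0.8660); from cell (3,2)
  next x-line at t=1.4200, next y-line at t=0.5312; Δt_x=2.0000, Δt_y=1.1547
    y: enter (3,1) at t=0.5312 ← occupied
  → r_3 = 0.5312
beam 4: φ=0°, α=285°
  dir = (cos 285°, sin 285°) = (0.2588, -0.9659); from cell (3,2)
  next x-line at t=1.1205, next y-line at t=0.4762; Δt_x=3.8637, Δt_y=1.0353
    y: enter (3,1) at t=0.4762 ← occupied
  → r_4 = 0.4762
beam 5: φ=45°, α=330°
  dir = (cos 330°, sin 330°) = (0.8660, -0.5000); from cell (3,2)
  next x-line at t=0.3349, next y-line at t=0.9200; Δt_x=1.1547, Δt_y=2.0000
    x: enter (4,2) at t=0.3349 ← occupied
  → r_5 = 0.3349
beam 6: φ=90°, α=15°
  dir = (cos 15°, sin 15°) = (0.9659, 0.2588); from cell (3,2)
  next x-line at t=0.3002, next y-line at t=2.0864; Δt_x=1.0353, Δt_y=3.8637
    x: enter (4,2) at t=0.3002 ← occupied
  → r_6 = 0.3002
beam 7: φ=135°, α=60°
  dir = (cos 60°, sin 60°) = (0.5000, 0.8660); from cell (3,2)
  next x-line at t=0.5800, next y-line at t=0.6235; Δt_x=2.0000, Δt_y=1.1547
    x: enter (4,2) at t=0.5800 ← occupied
  → r_7 = 0.5800

ranges = [3.1292, 2.8056, 0.5312, 0.4762, 0.3349, 0.3002, 0.5800]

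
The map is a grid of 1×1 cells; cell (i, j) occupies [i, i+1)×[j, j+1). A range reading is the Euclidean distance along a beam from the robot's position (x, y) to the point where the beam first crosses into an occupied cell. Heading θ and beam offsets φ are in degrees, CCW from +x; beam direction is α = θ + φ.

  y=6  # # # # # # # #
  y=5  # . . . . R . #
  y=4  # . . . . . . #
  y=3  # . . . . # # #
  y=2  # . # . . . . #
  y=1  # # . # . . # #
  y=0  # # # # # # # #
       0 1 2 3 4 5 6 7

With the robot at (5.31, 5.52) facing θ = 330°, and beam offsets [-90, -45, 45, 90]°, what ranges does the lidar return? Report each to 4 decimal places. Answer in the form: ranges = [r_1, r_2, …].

ranges = [4.0645, 1.5736, 1.7496, 0.5543]

beam 1: φ=-90°, α=240°
  direction (-0.5000, -0.8660); cell (5,5); t to first gridline: x 0.6200, y 0.6004 (then +2.0000 / +1.1547)
    (5,4) via y @ 0.6004
    (4,4) via x @ 0.6200
    (4,3) via y @ 1.7551
    (3,3) via x @ 2.6200
    (3,2) via y @ 2.9098
    (3,1) via y @ 4.0645  # hit
  → r_1 = 4.0645
beam 2: φ=-45°, α=285°
  direction (0.2588, -0.9659); cell (5,5); t to first gridline: x 2.6660, y 0.5383 (then +3.8637 / +1.0353)
    (5,4) via y @ 0.5383
    (5,3) via y @ 1.5736  # hit
  → r_2 = 1.5736
beam 3: φ=45°, α=15°
  direction (0.9659, 0.2588); cell (5,5); t to first gridline: x 0.7143, y 1.8546 (then +1.0353 / +3.8637)
    (6,5) via x @ 0.7143
    (7,5) via x @ 1.7496  # hit
  → r_3 = 1.7496
beam 4: φ=90°, α=60°
  direction (0.5000, 0.8660); cell (5,5); t to first gridline: x 1.3800, y 0.5543 (then +2.0000 / +1.1547)
    (5,6) via y @ 0.5543  # hit
  → r_4 = 0.5543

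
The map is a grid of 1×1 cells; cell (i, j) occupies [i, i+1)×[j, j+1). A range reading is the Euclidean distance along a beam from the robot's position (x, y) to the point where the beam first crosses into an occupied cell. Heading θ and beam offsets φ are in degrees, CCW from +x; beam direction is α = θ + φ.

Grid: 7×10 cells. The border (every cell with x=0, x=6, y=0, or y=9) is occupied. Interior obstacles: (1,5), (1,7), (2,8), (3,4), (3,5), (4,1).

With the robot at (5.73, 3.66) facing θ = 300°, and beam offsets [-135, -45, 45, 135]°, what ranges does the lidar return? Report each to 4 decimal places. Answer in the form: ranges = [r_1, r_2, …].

ranges = [1.7910, 2.7538, 0.2795, 1.0432]

beam 1: φ=-135°, α=165°
  dir = (cos 165°, sin 165°) = (-0.9659, 0.2588); from cell (5,3)
  next x-line at t=0.7558, next y-line at t=1.3137; Δt_x=1.0353, Δt_y=3.8637
    x: enter (4,3) at t=0.7558
    y: enter (4,4) at t=1.3137
    x: enter (3,4) at t=1.7910 ← occupied
  → r_1 = 1.7910
beam 2: φ=-45°, α=255°
  dir = (cos 255°, sin 255°) = (-0.2588, -0.9659); from cell (5,3)
  next x-line at t=2.8205, next y-line at t=0.6833; Δt_x=3.8637, Δt_y=1.0353
    y: enter (5,2) at t=0.6833
    y: enter (5,1) at t=1.7186
    y: enter (5,0) at t=2.7538 ← occupied
  → r_2 = 2.7538
beam 3: φ=45°, α=345°
  dir = (cos 345°, sin 345°) = (0.9659, -0.2588); from cell (5,3)
  next x-line at t=0.2795, next y-line at t=2.5500; Δt_x=1.0353, Δt_y=3.8637
    x: enter (6,3) at t=0.2795 ← occupied
  → r_3 = 0.2795
beam 4: φ=135°, α=75°
  dir = (cos 75°, sin 75°) = (0.2588, 0.9659); from cell (5,3)
  next x-line at t=1.0432, next y-line at t=0.3520; Δt_x=3.8637, Δt_y=1.0353
    y: enter (5,4) at t=0.3520
    x: enter (6,4) at t=1.0432 ← occupied
  → r_4 = 1.0432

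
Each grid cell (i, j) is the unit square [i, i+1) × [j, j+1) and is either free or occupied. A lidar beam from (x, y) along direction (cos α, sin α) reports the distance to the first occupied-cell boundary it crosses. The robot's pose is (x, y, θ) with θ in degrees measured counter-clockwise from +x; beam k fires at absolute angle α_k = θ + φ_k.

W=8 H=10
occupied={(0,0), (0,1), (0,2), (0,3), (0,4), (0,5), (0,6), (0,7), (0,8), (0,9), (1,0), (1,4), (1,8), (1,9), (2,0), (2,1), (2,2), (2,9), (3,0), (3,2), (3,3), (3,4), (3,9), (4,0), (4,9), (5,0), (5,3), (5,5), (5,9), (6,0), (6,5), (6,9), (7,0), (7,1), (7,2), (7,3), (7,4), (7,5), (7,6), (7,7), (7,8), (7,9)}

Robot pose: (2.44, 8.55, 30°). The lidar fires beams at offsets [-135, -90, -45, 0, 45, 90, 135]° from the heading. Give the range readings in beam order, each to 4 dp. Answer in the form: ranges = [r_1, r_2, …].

beam 1: φ=-135°, α=255°
  cosα=-0.2588 sinα=-0.9659 | (2,8) | tMaxX 1.7000 tMaxY 0.5694 | tΔX 3.8637 tΔY 1.0353
    t=0.5694 [y] (2,7)
    t=1.6047 [y] (2,6)
    t=1.7000 [x] (1,6)
    t=2.6400 [y] (1,5)
    t=3.6752 [y] (1,4) — stop
  → r_1 = 3.6752
beam 2: φ=-90°, α=300°
  cosα=0.5000 sinα=-0.8660 | (2,8) | tMaxX 1.1200 tMaxY 0.6351 | tΔX 2.0000 tΔY 1.1547
    t=0.6351 [y] (2,7)
    t=1.1200 [x] (3,7)
    t=1.7898 [y] (3,6)
    t=2.9445 [y] (3,5)
    t=3.1200 [x] (4,5)
    t=4.0992 [y] (4,4)
    t=5.1200 [x] (5,4)
    t=5.2539 [y] (5,3) — stop
  → r_2 = 5.2539
beam 3: φ=-45°, α=345°
  cosα=0.9659 sinα=-0.2588 | (2,8) | tMaxX 0.5798 tMaxY 2.1250 | tΔX 1.0353 tΔY 3.8637
    t=0.5798 [x] (3,8)
    t=1.6150 [x] (4,8)
    t=2.1250 [y] (4,7)
    t=2.6503 [x] (5,7)
    t=3.6856 [x] (6,7)
    t=4.7209 [x] (7,7) — stop
  → r_3 = 4.7209
beam 4: φ=0°, α=30°
  cosα=0.8660 sinα=0.5000 | (2,8) | tMaxX 0.6466 tMaxY 0.9000 | tΔX 1.1547 tΔY 2.0000
    t=0.6466 [x] (3,8)
    t=0.9000 [y] (3,9) — stop
  → r_4 = 0.9000
beam 5: φ=45°, α=75°
  cosα=0.2588 sinα=0.9659 | (2,8) | tMaxX 2.1637 tMaxY 0.4659 | tΔX 3.8637 tΔY 1.0353
    t=0.4659 [y] (2,9) — stop
  → r_5 = 0.4659
beam 6: φ=90°, α=120°
  cosα=-0.5000 sinα=0.8660 | (2,8) | tMaxX 0.8800 tMaxY 0.5196 | tΔX 2.0000 tΔY 1.1547
    t=0.5196 [y] (2,9) — stop
  → r_6 = 0.5196
beam 7: φ=135°, α=165°
  cosα=-0.9659 sinα=0.2588 | (2,8) | tMaxX 0.4555 tMaxY 1.7387 | tΔX 1.0353 tΔY 3.8637
    t=0.4555 [x] (1,8) — stop
  → r_7 = 0.4555

ranges = [3.6752, 5.2539, 4.7209, 0.9000, 0.4659, 0.5196, 0.4555]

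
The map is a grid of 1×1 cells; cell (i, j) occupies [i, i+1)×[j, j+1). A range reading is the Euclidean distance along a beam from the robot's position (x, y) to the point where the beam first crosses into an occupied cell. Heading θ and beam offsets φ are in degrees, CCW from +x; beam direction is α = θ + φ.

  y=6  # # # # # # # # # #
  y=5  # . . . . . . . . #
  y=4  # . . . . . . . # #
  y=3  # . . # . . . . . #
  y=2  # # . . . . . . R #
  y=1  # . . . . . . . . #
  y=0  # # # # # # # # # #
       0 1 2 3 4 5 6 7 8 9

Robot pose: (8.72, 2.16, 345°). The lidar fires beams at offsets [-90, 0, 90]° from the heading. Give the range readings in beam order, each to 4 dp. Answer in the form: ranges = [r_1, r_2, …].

ranges = [1.2009, 0.2899, 1.0818]

beam 1: φ=-90°, α=255°
  direction (-0.2588, -0.9659); cell (8,2); t to first gridline: x 2.7819, y 0.1656 (then +3.8637 / +1.0353)
    (8,1) via y @ 0.1656
    (8,0) via y @ 1.2009  # hit
  → r_1 = 1.2009
beam 2: φ=0°, α=345°
  direction (0.9659, -0.2588); cell (8,2); t to first gridline: x 0.2899, y 0.6182 (then +1.0353 / +3.8637)
    (9,2) via x @ 0.2899  # hit
  → r_2 = 0.2899
beam 3: φ=90°, α=75°
  direction (0.2588, 0.9659); cell (8,2); t to first gridline: x 1.0818, y 0.8696 (then +3.8637 / +1.0353)
    (8,3) via y @ 0.8696
    (9,3) via x @ 1.0818  # hit
  → r_3 = 1.0818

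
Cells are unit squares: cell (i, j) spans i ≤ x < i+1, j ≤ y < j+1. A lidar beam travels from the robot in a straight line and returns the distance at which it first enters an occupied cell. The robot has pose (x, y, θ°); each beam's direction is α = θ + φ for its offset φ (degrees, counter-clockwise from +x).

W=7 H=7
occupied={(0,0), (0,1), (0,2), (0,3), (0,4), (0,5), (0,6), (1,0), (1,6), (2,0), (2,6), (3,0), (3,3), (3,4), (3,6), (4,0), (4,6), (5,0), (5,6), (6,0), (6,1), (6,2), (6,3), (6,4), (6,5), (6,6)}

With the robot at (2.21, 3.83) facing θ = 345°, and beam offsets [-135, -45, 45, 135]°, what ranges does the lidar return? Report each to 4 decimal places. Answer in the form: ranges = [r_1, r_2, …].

ranges = [1.3972, 3.2678, 0.9122, 2.4200]

beam 1: φ=-135°, α=210°
  cosα=-0.8660 sinα=-0.5000 | (2,3) | tMaxX 0.2425 tMaxY 1.6600 | tΔX 1.1547 tΔY 2.0000
    t=0.2425 [x] (1,3)
    t=1.3972 [x] (0,3) — stop
  → r_1 = 1.3972
beam 2: φ=-45°, α=300°
  cosα=0.5000 sinα=-0.8660 | (2,3) | tMaxX 1.5800 tMaxY 0.9584 | tΔX 2.0000 tΔY 1.1547
    t=0.9584 [y] (2,2)
    t=1.5800 [x] (3,2)
    t=2.1131 [y] (3,1)
    t=3.2678 [y] (3,0) — stop
  → r_2 = 3.2678
beam 3: φ=45°, α=30°
  cosα=0.8660 sinα=0.5000 | (2,3) | tMaxX 0.9122 tMaxY 0.3400 | tΔX 1.1547 tΔY 2.0000
    t=0.3400 [y] (2,4)
    t=0.9122 [x] (3,4) — stop
  → r_3 = 0.9122
beam 4: φ=135°, α=120°
  cosα=-0.5000 sinα=0.8660 | (2,3) | tMaxX 0.4200 tMaxY 0.1963 | tΔX 2.0000 tΔY 1.1547
    t=0.1963 [y] (2,4)
    t=0.4200 [x] (1,4)
    t=1.3510 [y] (1,5)
    t=2.4200 [x] (0,5) — stop
  → r_4 = 2.4200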